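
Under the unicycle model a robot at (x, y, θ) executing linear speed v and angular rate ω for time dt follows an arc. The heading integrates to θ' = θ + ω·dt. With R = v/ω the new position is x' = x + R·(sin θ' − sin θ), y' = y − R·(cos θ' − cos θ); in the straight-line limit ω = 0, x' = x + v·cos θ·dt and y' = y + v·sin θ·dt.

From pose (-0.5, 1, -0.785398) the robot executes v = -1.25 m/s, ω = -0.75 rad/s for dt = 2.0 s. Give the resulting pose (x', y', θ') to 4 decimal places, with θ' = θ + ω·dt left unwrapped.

(-0.5804, 3.2707, -2.2854)

θ' = -0.7854 + -0.75·2.0 = -2.2854
R = v/ω = -1.25/-0.75 = 1.6667
x' = -0.5 + 1.6667·(sin -2.2854 − sin -0.7854) = -0.5804
y' = 1 − 1.6667·(cos -2.2854 − cos -0.7854) = 3.2707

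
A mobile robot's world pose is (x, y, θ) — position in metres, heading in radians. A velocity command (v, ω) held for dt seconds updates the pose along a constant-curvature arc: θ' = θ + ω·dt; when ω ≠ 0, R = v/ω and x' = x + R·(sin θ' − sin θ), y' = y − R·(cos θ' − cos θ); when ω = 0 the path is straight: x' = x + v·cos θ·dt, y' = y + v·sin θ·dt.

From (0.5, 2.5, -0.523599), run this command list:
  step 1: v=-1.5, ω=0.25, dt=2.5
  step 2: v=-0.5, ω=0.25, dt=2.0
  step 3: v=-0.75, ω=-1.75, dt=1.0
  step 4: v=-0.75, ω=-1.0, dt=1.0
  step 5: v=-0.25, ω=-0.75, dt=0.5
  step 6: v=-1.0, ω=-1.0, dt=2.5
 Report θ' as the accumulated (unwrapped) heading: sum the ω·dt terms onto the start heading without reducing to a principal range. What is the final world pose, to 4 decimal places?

step 1: θ'=0.1014 (R=-6.0000) → pose (-3.1074, 3.2730, 0.1014)
step 2: θ'=0.6014 (R=-2.0000) → pose (-4.0365, 2.9324, 0.6014)
step 3: θ'=-1.1486 (R=0.4286) → pose (-4.6699, 3.1102, -1.1486)
step 4: θ'=-2.1486 (R=0.7500) → pose (-4.6140, 3.8271, -2.1486)
step 5: θ'=-2.5236 (R=0.3333) → pose (-4.5279, 3.9167, -2.5236)
step 6: θ'=-5.0236 (R=1.0000) → pose (-2.9966, 2.7955, -5.0236)

(-2.9966, 2.7955, -5.0236)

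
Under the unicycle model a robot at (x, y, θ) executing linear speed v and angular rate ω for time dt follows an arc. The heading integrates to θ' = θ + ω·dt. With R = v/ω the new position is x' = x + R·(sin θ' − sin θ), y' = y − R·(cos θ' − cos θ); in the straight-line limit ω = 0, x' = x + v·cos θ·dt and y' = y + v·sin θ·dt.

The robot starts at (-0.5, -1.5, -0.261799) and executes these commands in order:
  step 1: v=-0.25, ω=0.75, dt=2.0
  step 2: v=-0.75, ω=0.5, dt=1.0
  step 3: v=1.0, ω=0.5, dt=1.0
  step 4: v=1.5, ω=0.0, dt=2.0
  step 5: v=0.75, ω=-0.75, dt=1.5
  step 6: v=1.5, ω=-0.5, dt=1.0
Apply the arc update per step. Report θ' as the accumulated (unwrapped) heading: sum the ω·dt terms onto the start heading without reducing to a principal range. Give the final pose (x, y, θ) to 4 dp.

step 1: θ'=1.2382 (R=-0.3333) → pose (-0.9013, -1.7131, 1.2382)
step 2: θ'=1.7382 (R=-1.5000) → pose (-0.9626, -2.4528, 1.7382)
step 3: θ'=2.2382 (R=2.0000) → pose (-1.3638, -1.5482, 2.2382)
step 4: θ'=2.2382 (straight) → pose (-3.2206, 0.8081, 2.2382)
step 5: θ'=1.1132 (R=-1.0000) → pose (-3.3323, 1.8689, 1.1132)
step 6: θ'=0.6132 (R=-3.0000) → pose (-2.3674, 2.9969, 0.6132)

(-2.3674, 2.9969, 0.6132)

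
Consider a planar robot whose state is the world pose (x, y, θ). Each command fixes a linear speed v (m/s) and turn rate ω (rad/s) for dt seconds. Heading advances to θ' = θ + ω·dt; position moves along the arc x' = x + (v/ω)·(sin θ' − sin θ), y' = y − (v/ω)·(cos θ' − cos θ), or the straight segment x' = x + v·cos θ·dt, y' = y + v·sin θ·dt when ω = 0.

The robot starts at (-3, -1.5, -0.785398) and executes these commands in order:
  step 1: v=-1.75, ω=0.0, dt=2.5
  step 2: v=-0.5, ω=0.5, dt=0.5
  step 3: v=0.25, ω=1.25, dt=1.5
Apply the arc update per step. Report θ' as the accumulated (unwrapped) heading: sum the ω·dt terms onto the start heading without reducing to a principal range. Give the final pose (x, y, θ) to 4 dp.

step 1: θ'=-0.7854 (straight) → pose (-6.0936, 1.5936, -0.7854)
step 2: θ'=-0.5354 (R=-1.0000) → pose (-6.2905, 1.7466, -0.5354)
step 3: θ'=1.3396 (R=0.2000) → pose (-5.9938, 1.8727, 1.3396)

(-5.9938, 1.8727, 1.3396)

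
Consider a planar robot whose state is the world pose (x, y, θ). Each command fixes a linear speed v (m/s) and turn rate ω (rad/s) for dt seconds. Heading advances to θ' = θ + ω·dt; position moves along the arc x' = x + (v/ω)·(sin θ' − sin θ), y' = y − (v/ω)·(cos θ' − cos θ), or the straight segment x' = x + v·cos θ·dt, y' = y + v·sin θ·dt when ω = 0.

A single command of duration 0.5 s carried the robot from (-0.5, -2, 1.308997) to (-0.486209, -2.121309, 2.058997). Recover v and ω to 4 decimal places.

Δθ = 2.058997 − 1.308997 = 0.750000
ω = Δθ/dt = 0.750000/0.5 = 1.5000
R = −Δy/(cos θ' − cos θ) = -0.1667
v = R·ω = -0.1667·1.5000 = -0.2500

v = -0.2500, ω = 1.5000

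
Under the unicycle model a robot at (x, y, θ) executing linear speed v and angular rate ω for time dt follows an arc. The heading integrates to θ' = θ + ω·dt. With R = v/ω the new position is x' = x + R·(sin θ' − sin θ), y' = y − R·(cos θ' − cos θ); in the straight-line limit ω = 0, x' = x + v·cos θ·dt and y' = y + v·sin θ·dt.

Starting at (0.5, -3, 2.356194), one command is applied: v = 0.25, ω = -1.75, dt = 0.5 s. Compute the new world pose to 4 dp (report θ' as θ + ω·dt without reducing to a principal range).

(0.4587, -2.8862, 1.4812)

θ' = 2.3562 + -1.75·0.5 = 1.4812
R = v/ω = 0.25/-1.75 = -0.1429
x' = 0.5 + -0.1429·(sin 1.4812 − sin 2.3562) = 0.4587
y' = -3 − -0.1429·(cos 1.4812 − cos 2.3562) = -2.8862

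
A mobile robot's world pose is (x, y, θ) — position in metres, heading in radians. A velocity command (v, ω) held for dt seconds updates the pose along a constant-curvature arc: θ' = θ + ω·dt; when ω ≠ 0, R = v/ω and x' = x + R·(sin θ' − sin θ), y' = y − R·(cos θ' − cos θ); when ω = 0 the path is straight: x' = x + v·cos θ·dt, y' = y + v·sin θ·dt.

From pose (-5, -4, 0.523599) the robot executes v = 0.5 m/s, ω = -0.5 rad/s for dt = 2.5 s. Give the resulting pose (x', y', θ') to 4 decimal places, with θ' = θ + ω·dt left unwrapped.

(-3.8358, -4.1185, -0.7264)

θ' = 0.5236 + -0.5·2.5 = -0.7264
R = v/ω = 0.5/-0.5 = -1.0000
x' = -5 + -1.0000·(sin -0.7264 − sin 0.5236) = -3.8358
y' = -4 − -1.0000·(cos -0.7264 − cos 0.5236) = -4.1185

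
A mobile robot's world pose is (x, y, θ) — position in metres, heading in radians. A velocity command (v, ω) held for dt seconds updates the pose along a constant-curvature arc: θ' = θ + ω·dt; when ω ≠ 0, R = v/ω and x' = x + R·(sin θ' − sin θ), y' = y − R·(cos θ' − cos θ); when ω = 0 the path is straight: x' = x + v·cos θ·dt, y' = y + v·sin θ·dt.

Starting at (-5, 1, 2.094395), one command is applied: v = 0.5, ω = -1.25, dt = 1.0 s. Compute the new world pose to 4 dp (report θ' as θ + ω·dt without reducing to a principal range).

(-4.9526, 1.4657, 0.8444)

θ' = 2.0944 + -1.25·1.0 = 0.8444
R = v/ω = 0.5/-1.25 = -0.4000
x' = -5 + -0.4000·(sin 0.8444 − sin 2.0944) = -4.9526
y' = 1 − -0.4000·(cos 0.8444 − cos 2.0944) = 1.4657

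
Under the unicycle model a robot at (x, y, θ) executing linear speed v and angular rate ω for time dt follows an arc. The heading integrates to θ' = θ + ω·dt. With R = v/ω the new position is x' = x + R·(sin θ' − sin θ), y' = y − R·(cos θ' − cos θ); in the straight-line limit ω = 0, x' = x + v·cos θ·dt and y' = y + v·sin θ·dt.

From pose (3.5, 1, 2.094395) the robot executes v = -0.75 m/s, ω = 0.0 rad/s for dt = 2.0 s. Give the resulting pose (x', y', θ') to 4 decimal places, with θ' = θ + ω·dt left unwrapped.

θ' = 2.0944 + 0.0·2.0 = 2.0944
ω = 0 → straight: x' = 3.5 + -0.75·cos(2.0944)·2.0 = 4.2500
y' = 1 + -0.75·sin(2.0944)·2.0 = -0.2990

(4.2500, -0.2990, 2.0944)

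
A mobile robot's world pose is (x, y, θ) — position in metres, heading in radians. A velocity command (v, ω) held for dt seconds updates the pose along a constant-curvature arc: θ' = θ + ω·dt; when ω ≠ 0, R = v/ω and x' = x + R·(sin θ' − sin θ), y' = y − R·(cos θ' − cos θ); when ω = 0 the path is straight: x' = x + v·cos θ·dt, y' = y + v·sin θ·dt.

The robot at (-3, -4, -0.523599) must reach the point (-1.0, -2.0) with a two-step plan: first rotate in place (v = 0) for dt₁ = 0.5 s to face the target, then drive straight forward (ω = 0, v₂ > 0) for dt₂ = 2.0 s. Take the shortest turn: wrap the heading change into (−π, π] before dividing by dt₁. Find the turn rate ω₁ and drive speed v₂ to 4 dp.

heading to target = atan2(-2−-4, -1−-3) = 0.7854
Δθ = wrap(0.7854 − -0.5236) = 1.3090; ω₁ = Δθ/dt₁ = 2.6180
distance = √((-1−-3)² + (-2−-4)²) = 2.8284; v₂ = distance/dt₂ = 1.4142

ω₁ = 2.6180, v₂ = 1.4142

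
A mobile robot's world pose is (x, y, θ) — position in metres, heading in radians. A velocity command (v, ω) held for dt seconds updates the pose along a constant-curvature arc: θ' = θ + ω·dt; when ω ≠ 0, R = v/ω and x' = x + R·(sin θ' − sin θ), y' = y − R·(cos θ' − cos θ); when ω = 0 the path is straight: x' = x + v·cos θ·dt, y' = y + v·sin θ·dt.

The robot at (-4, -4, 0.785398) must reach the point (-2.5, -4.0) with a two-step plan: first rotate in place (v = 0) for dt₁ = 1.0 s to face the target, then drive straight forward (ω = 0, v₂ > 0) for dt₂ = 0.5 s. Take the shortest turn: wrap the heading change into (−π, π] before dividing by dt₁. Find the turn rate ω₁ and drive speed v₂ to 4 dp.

ω₁ = -0.7854, v₂ = 3.0000

heading to target = atan2(-4−-4, -2.5−-4) = 0.0000
Δθ = wrap(0.0000 − 0.7854) = -0.7854; ω₁ = Δθ/dt₁ = -0.7854
distance = √((-2.5−-4)² + (-4−-4)²) = 1.5000; v₂ = distance/dt₂ = 3.0000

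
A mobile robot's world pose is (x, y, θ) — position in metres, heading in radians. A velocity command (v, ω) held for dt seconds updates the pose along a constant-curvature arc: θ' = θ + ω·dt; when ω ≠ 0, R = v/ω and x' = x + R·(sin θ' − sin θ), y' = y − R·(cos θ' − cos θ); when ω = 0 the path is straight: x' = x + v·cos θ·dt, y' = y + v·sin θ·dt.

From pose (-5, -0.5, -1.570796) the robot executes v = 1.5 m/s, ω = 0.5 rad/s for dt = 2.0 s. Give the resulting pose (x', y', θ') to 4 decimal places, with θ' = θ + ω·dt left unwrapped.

(-3.6209, -3.0244, -0.5708)

θ' = -1.5708 + 0.5·2.0 = -0.5708
R = v/ω = 1.5/0.5 = 3.0000
x' = -5 + 3.0000·(sin -0.5708 − sin -1.5708) = -3.6209
y' = -0.5 − 3.0000·(cos -0.5708 − cos -1.5708) = -3.0244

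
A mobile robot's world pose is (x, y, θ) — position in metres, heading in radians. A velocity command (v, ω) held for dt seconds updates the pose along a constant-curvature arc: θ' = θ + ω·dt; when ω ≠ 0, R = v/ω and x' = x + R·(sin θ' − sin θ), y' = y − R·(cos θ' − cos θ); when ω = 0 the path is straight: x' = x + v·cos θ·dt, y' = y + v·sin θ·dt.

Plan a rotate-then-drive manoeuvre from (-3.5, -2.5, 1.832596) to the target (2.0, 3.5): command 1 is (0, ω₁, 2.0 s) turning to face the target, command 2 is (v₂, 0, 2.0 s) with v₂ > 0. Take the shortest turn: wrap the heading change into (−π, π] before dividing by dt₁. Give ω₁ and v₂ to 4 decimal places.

heading to target = atan2(3.5−-2.5, 2−-3.5) = 0.8288
Δθ = wrap(0.8288 − 1.8326) = -1.0037; ω₁ = Δθ/dt₁ = -0.5019
distance = √((2−-3.5)² + (3.5−-2.5)²) = 8.1394; v₂ = distance/dt₂ = 4.0697

ω₁ = -0.5019, v₂ = 4.0697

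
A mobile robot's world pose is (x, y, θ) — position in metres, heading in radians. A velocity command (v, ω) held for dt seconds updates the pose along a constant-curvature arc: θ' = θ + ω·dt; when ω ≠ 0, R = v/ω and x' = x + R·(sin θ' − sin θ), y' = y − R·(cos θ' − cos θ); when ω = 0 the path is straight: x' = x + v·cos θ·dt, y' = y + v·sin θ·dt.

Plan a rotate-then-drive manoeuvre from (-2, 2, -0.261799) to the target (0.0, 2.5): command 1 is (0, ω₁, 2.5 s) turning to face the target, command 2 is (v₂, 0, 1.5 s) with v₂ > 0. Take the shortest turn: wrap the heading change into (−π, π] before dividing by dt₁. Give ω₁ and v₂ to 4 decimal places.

ω₁ = 0.2027, v₂ = 1.3744

heading to target = atan2(2.5−2, 0−-2) = 0.2450
Δθ = wrap(0.2450 − -0.2618) = 0.5068; ω₁ = Δθ/dt₁ = 0.2027
distance = √((0−-2)² + (2.5−2)²) = 2.0616; v₂ = distance/dt₂ = 1.3744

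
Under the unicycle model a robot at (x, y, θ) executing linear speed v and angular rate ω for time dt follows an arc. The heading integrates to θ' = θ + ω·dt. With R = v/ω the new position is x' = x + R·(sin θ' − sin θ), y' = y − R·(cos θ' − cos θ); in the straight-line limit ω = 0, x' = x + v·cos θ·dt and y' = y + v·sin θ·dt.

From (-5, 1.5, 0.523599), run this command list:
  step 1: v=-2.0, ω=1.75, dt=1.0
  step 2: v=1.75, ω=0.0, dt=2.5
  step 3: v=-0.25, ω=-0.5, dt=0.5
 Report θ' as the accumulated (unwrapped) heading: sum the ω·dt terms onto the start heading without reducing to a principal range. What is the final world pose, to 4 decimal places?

step 1: θ'=2.2736 (R=-1.1429) → pose (-5.3006, -0.2284, 2.2736)
step 2: θ'=2.2736 (straight) → pose (-8.1284, 3.1098, 2.2736)
step 3: θ'=2.0236 (R=0.5000) → pose (-8.0603, 3.0054, 2.0236)

(-8.0603, 3.0054, 2.0236)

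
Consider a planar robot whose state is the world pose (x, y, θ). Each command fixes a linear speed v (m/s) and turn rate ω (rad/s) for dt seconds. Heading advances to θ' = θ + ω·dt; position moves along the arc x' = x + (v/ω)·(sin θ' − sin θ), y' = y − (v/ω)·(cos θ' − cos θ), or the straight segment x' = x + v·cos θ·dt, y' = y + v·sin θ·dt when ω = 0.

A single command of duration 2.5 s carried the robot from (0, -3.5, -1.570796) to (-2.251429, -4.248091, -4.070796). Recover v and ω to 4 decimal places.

Δθ = -4.070796 − -1.570796 = -2.500000
ω = Δθ/dt = -2.500000/2.5 = -1.0000
R = Δx/(sin θ' − sin θ) = -1.2500
v = R·ω = -1.2500·-1.0000 = 1.2500

v = 1.2500, ω = -1.0000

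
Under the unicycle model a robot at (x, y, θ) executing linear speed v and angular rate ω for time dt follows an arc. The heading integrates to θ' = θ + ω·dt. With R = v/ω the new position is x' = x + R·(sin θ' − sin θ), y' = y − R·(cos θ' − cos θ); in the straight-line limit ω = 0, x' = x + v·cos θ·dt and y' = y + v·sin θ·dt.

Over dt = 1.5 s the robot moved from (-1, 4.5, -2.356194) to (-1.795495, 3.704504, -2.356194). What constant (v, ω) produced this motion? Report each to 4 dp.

Δθ = -2.356194 − -2.356194 = 0.000000
ω = Δθ/dt = 0.000000/1.5 = 0.0000
ω = 0 → v = (Δx·cos θ + Δy·sin θ)/dt = 0.7500

v = 0.7500, ω = 0.0000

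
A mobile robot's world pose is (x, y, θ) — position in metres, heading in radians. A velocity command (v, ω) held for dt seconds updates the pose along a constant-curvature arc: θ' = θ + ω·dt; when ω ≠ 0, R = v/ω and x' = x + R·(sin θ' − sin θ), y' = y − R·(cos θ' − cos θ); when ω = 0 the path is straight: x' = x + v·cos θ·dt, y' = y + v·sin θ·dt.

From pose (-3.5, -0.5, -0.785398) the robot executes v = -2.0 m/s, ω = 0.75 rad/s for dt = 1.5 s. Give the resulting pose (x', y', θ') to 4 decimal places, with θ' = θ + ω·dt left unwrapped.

θ' = -0.7854 + 0.75·1.5 = 0.3396
R = v/ω = -2.0/0.75 = -2.6667
x' = -3.5 + -2.6667·(sin 0.3396 − sin -0.7854) = -6.2739
y' = -0.5 − -2.6667·(cos 0.3396 − cos -0.7854) = 0.1287

(-6.2739, 0.1287, 0.3396)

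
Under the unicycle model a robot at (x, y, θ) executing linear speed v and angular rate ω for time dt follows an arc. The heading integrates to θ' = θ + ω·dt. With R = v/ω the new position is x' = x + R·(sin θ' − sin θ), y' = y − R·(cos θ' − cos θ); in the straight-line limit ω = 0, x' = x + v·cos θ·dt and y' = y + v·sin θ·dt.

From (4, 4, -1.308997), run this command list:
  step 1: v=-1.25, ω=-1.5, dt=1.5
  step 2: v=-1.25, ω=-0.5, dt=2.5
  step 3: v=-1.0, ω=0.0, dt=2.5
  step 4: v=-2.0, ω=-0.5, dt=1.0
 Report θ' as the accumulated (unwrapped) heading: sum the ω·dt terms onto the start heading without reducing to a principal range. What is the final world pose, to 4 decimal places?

step 1: θ'=-3.5590 (R=0.8333) → pose (5.1428, 4.9775, -3.5590)
step 2: θ'=-4.8090 (R=2.5000) → pose (6.6176, 2.4510, -4.8090)
step 3: θ'=-4.8090 (straight) → pose (6.3765, -0.0374, -4.8090)
step 4: θ'=-5.3090 (R=4.0000) → pose (5.7041, -1.8989, -5.3090)

(5.7041, -1.8989, -5.3090)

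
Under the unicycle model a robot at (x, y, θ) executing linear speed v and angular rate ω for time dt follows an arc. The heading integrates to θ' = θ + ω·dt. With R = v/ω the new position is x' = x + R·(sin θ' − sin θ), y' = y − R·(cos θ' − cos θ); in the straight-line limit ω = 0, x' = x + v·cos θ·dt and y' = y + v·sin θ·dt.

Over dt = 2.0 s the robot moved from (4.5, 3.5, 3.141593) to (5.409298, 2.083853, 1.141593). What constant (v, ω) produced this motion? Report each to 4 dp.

v = -1.0000, ω = -1.0000

Δθ = 1.141593 − 3.141593 = -2.000000
ω = Δθ/dt = -2.000000/2.0 = -1.0000
R = −Δy/(cos θ' − cos θ) = 1.0000
v = R·ω = 1.0000·-1.0000 = -1.0000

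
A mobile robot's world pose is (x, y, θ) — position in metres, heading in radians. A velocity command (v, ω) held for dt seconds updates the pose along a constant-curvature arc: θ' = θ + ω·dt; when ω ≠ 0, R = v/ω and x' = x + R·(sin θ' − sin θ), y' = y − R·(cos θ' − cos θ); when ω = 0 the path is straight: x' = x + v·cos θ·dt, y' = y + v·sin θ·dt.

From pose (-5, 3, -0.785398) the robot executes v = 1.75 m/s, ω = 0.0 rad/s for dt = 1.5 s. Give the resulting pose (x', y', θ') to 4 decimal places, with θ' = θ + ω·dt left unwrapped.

θ' = -0.7854 + 0.0·1.5 = -0.7854
ω = 0 → straight: x' = -5 + 1.75·cos(-0.7854)·1.5 = -3.1438
y' = 3 + 1.75·sin(-0.7854)·1.5 = 1.1438

(-3.1438, 1.1438, -0.7854)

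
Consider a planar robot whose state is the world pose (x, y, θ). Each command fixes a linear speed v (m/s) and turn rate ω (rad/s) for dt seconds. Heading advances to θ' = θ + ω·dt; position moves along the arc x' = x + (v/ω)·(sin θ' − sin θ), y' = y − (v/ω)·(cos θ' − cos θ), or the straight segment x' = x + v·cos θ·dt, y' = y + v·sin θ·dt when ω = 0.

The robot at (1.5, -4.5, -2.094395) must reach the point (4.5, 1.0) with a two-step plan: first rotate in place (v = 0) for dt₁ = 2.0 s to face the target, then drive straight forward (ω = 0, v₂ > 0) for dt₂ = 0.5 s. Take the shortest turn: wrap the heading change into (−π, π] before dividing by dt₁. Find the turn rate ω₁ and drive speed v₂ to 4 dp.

ω₁ = -1.5587, v₂ = 12.5300

heading to target = atan2(1−-4.5, 4.5−1.5) = 1.0714
Δθ = wrap(1.0714 − -2.0944) = -3.1173; ω₁ = Δθ/dt₁ = -1.5587
distance = √((4.5−1.5)² + (1−-4.5)²) = 6.2650; v₂ = distance/dt₂ = 12.5300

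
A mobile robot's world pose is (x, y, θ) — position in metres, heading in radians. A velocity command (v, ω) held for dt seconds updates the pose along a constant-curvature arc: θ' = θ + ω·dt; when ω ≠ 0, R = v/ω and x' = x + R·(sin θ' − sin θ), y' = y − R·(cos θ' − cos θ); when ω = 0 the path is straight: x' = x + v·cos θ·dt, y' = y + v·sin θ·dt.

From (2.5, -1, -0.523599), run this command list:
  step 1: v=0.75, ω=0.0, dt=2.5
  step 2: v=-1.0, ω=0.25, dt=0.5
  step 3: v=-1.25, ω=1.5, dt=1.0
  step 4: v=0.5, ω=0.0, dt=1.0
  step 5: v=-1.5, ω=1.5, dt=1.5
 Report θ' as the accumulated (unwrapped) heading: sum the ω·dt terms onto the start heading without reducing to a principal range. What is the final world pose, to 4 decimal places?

step 1: θ'=-0.5236 (straight) → pose (4.1238, -1.9375, -0.5236)
step 2: θ'=-0.3986 (R=-4.0000) → pose (3.6763, -1.7152, -0.3986)
step 3: θ'=1.1014 (R=-0.8333) → pose (2.6097, -2.1062, 1.1014)
step 4: θ'=1.1014 (straight) → pose (2.8358, -1.6603, 1.1014)
step 5: θ'=3.3514 (R=-1.0000) → pose (3.9360, -3.0907, 3.3514)

(3.9360, -3.0907, 3.3514)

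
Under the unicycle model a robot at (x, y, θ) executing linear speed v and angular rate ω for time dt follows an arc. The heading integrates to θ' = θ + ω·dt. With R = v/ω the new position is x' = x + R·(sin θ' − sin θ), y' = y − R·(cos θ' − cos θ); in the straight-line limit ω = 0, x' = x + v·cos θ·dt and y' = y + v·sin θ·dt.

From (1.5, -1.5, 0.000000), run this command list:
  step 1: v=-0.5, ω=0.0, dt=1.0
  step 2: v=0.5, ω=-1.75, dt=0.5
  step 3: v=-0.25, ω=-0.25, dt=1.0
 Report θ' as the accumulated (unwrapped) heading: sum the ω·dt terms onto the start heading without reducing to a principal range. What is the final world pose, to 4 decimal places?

step 1: θ'=0.0000 (straight) → pose (1.0000, -1.5000, 0.0000)
step 2: θ'=-0.8750 (R=-0.2857) → pose (1.2193, -1.6026, -0.8750)
step 3: θ'=-1.1250 (R=1.0000) → pose (1.0846, -1.3928, -1.1250)

(1.0846, -1.3928, -1.1250)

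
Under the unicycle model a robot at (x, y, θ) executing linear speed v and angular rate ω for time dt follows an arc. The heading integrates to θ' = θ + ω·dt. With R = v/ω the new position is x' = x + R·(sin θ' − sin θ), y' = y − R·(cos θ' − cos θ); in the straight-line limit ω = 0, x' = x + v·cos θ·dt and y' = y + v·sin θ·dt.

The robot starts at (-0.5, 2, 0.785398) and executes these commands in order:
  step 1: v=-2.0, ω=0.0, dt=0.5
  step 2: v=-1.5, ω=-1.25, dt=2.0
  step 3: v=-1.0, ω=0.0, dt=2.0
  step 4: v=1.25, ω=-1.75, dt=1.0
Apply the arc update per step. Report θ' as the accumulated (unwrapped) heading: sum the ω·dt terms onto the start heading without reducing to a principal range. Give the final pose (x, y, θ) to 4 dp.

(-3.8903, 3.7178, -3.4646)

step 1: θ'=0.7854 (straight) → pose (-1.2071, 1.2929, 0.7854)
step 2: θ'=-1.7146 (R=1.2000) → pose (-3.2432, 2.3134, -1.7146)
step 3: θ'=-1.7146 (straight) → pose (-2.9566, 4.2927, -1.7146)
step 4: θ'=-3.4646 (R=-0.7143) → pose (-3.8903, 3.7178, -3.4646)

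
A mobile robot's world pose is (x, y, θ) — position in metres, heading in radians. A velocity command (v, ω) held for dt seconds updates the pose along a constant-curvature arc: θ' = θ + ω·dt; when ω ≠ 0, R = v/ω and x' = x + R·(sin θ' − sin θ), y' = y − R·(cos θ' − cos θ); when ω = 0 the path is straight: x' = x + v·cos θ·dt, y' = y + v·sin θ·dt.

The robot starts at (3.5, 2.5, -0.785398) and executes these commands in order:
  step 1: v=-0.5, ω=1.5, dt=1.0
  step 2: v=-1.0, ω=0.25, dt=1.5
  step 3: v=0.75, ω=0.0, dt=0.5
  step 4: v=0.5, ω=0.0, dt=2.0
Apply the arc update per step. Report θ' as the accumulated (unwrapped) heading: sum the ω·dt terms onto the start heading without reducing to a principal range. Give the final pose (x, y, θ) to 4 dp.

step 1: θ'=0.7146 (R=-0.3333) → pose (3.0459, 2.5161, 0.7146)
step 2: θ'=1.0896 (R=-4.0000) → pose (2.1214, 1.3460, 1.0896)
step 3: θ'=1.0896 (straight) → pose (2.2949, 1.6784, 1.0896)
step 4: θ'=1.0896 (straight) → pose (2.7578, 2.5649, 1.0896)

(2.7578, 2.5649, 1.0896)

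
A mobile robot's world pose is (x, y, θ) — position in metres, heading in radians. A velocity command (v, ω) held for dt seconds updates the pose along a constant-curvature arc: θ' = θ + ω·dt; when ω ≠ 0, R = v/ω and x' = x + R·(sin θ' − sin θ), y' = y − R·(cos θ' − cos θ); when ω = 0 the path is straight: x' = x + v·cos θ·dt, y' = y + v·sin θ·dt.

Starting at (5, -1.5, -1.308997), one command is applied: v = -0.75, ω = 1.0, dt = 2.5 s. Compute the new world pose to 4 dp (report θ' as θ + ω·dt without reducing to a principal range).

θ' = -1.3090 + 1.0·2.5 = 1.1910
R = v/ω = -0.75/1.0 = -0.7500
x' = 5 + -0.7500·(sin 1.1910 − sin -1.3090) = 3.5790
y' = -1.5 − -0.7500·(cos 1.1910 − cos -1.3090) = -1.4161

(3.5790, -1.4161, 1.1910)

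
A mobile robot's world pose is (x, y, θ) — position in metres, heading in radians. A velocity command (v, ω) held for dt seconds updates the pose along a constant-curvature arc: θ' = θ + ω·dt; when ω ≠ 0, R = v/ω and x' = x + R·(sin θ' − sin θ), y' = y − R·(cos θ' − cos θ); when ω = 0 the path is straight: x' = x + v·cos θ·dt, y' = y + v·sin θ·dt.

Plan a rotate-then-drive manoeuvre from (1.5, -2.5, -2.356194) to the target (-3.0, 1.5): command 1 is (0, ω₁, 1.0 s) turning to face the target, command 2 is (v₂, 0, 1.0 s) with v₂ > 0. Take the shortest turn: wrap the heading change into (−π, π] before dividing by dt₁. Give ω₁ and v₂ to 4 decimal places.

ω₁ = -1.5120, v₂ = 6.0208

heading to target = atan2(1.5−-2.5, -3−1.5) = 2.4150
Δθ = wrap(2.4150 − -2.3562) = -1.5120; ω₁ = Δθ/dt₁ = -1.5120
distance = √((-3−1.5)² + (1.5−-2.5)²) = 6.0208; v₂ = distance/dt₂ = 6.0208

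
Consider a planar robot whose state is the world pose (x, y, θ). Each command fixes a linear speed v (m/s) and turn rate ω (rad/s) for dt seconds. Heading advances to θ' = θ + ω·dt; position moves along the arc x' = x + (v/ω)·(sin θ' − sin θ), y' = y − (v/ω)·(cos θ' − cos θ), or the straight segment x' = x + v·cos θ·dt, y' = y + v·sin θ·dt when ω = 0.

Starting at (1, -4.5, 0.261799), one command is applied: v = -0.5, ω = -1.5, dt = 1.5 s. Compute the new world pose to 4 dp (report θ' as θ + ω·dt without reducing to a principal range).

θ' = 0.2618 + -1.5·1.5 = -1.9882
R = v/ω = -0.5/-1.5 = 0.3333
x' = 1 + 0.3333·(sin -1.9882 − sin 0.2618) = 0.6090
y' = -4.5 − 0.3333·(cos -1.9882 − cos 0.2618) = -4.0429

(0.6090, -4.0429, -1.9882)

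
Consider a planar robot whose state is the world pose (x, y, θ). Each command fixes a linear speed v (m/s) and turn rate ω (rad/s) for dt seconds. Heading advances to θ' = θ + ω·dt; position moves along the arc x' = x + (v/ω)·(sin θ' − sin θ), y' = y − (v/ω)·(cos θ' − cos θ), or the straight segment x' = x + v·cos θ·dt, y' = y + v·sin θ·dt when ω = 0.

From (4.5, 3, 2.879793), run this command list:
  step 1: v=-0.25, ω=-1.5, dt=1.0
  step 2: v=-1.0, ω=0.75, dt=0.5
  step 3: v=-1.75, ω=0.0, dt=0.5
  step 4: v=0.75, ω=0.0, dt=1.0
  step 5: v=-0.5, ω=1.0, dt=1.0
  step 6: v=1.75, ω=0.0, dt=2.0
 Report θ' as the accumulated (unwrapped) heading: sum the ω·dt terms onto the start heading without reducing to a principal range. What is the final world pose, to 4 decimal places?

(1.7032, 3.1361, 2.7548)

step 1: θ'=1.3798 (R=0.1667) → pose (4.6205, 2.8074, 1.3798)
step 2: θ'=1.7548 (R=-1.3333) → pose (4.6188, 2.3103, 1.7548)
step 3: θ'=1.7548 (straight) → pose (4.7788, 1.4501, 1.7548)
step 4: θ'=1.7548 (straight) → pose (4.6416, 2.1874, 1.7548)
step 5: θ'=2.7548 (R=-0.5000) → pose (4.9446, 1.8158, 2.7548)
step 6: θ'=2.7548 (straight) → pose (1.7032, 3.1361, 2.7548)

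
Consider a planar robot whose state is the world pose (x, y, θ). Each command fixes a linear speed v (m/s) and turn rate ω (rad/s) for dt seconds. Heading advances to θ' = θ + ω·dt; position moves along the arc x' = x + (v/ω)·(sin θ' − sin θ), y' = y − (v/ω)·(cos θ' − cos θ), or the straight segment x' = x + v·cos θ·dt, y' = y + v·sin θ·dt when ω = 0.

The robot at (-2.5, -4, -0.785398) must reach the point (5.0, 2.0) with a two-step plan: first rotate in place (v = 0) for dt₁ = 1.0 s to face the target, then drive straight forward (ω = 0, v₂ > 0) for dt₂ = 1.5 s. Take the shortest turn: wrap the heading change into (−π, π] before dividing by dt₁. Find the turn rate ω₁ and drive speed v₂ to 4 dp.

heading to target = atan2(2−-4, 5−-2.5) = 0.6747
Δθ = wrap(0.6747 − -0.7854) = 1.4601; ω₁ = Δθ/dt₁ = 1.4601
distance = √((5−-2.5)² + (2−-4)²) = 9.6047; v₂ = distance/dt₂ = 6.4031

ω₁ = 1.4601, v₂ = 6.4031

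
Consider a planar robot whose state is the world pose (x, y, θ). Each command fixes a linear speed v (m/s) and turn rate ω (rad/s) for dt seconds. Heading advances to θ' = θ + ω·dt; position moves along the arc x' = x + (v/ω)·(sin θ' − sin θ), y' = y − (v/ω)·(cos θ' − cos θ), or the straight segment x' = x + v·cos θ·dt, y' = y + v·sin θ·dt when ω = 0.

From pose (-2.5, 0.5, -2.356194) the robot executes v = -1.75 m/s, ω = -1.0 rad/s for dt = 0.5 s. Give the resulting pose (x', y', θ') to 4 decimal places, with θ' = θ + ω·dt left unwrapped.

θ' = -2.3562 + -1.0·0.5 = -2.8562
R = v/ω = -1.75/-1.0 = 1.7500
x' = -2.5 + 1.7500·(sin -2.8562 − sin -2.3562) = -1.7553
y' = 0.5 − 1.7500·(cos -2.8562 − cos -2.3562) = 0.9418

(-1.7553, 0.9418, -2.8562)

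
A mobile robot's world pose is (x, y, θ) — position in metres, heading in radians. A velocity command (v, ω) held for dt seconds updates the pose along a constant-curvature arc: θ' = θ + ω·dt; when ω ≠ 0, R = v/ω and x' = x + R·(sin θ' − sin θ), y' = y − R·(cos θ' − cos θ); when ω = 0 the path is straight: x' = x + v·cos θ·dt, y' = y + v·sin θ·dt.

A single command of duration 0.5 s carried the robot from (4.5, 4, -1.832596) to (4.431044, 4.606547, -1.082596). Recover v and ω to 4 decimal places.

v = -1.2500, ω = 1.5000

Δθ = -1.082596 − -1.832596 = 0.750000
ω = Δθ/dt = 0.750000/0.5 = 1.5000
R = −Δy/(cos θ' − cos θ) = -0.8333
v = R·ω = -0.8333·1.5000 = -1.2500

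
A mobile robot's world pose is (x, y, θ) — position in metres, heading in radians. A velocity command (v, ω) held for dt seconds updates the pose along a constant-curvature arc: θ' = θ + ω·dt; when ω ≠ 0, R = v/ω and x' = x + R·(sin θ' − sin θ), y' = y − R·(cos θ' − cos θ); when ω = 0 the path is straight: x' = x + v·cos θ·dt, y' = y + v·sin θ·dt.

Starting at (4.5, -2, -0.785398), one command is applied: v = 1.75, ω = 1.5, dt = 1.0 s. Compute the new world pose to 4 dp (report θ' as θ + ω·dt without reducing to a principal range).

(6.0895, -2.0563, 0.7146)

θ' = -0.7854 + 1.5·1.0 = 0.7146
R = v/ω = 1.75/1.5 = 1.1667
x' = 4.5 + 1.1667·(sin 0.7146 − sin -0.7854) = 6.0895
y' = -2 − 1.1667·(cos 0.7146 − cos -0.7854) = -2.0563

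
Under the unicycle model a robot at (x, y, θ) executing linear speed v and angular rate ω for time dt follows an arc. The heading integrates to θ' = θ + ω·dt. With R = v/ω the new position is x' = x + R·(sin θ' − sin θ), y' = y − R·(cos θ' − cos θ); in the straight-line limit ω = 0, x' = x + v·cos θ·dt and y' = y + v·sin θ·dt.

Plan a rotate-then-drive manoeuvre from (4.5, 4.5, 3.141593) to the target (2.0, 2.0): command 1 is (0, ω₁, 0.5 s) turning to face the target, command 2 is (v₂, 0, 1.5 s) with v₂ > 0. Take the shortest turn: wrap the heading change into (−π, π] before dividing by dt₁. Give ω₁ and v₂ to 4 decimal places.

heading to target = atan2(2−4.5, 2−4.5) = -2.3562
Δθ = wrap(-2.3562 − 3.1416) = 0.7854; ω₁ = Δθ/dt₁ = 1.5708
distance = √((2−4.5)² + (2−4.5)²) = 3.5355; v₂ = distance/dt₂ = 2.3570

ω₁ = 1.5708, v₂ = 2.3570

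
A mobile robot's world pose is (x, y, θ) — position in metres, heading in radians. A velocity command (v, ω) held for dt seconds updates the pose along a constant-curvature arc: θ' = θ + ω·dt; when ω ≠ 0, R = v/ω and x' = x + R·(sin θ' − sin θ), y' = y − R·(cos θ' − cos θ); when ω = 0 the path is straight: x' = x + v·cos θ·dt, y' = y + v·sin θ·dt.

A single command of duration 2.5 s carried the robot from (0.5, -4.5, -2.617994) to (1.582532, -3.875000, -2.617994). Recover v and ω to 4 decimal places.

v = -0.5000, ω = 0.0000

Δθ = -2.617994 − -2.617994 = 0.000000
ω = Δθ/dt = 0.000000/2.5 = 0.0000
ω = 0 → v = (Δx·cos θ + Δy·sin θ)/dt = -0.5000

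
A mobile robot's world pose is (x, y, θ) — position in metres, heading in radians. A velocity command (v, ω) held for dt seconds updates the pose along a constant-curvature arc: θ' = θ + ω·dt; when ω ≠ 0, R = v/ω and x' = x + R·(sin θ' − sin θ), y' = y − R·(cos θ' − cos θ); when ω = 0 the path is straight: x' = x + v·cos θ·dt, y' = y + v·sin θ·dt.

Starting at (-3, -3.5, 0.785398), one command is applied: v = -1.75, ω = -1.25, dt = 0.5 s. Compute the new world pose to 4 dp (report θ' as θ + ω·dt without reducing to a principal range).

θ' = 0.7854 + -1.25·0.5 = 0.1604
R = v/ω = -1.75/-1.25 = 1.4000
x' = -3 + 1.4000·(sin 0.1604 − sin 0.7854) = -3.7664
y' = -3.5 − 1.4000·(cos 0.1604 − cos 0.7854) = -3.8921

(-3.7664, -3.8921, 0.1604)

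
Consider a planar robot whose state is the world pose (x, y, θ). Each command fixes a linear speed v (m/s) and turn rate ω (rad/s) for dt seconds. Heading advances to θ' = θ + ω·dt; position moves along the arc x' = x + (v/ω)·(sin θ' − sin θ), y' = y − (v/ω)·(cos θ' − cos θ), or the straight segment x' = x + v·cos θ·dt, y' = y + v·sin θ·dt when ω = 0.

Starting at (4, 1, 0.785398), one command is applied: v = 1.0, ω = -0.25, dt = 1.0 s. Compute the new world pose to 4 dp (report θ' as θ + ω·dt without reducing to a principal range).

(4.7877, 1.6118, 0.5354)

θ' = 0.7854 + -0.25·1.0 = 0.5354
R = v/ω = 1.0/-0.25 = -4.0000
x' = 4 + -4.0000·(sin 0.5354 − sin 0.7854) = 4.7877
y' = 1 − -4.0000·(cos 0.5354 − cos 0.7854) = 1.6118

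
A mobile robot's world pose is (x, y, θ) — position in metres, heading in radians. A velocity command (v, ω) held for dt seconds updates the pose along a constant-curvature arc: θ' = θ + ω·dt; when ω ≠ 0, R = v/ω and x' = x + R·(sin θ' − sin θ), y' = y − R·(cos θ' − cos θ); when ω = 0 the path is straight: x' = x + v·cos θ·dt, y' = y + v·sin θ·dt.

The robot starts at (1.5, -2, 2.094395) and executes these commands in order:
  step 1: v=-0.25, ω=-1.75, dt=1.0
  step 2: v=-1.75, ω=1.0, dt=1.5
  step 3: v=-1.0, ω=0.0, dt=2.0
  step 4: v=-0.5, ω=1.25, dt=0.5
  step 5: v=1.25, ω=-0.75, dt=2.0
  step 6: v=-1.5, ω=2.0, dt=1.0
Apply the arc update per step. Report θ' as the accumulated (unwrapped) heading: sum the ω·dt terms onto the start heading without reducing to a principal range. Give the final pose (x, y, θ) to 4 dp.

(1.1604, -5.3727, 2.9694)

step 1: θ'=0.3444 (R=0.1429) → pose (1.4245, -2.2059, 0.3444)
step 2: θ'=1.8444 (R=-1.7500) → pose (0.3305, -4.3260, 1.8444)
step 3: θ'=1.8444 (straight) → pose (0.8708, -6.2516, 1.8444)
step 4: θ'=2.4694 (R=-0.4000) → pose (1.0069, -6.4565, 2.4694)
step 5: θ'=0.9694 (R=-1.6667) → pose (0.6705, -4.2094, 0.9694)
step 6: θ'=2.9694 (R=-0.7500) → pose (1.1604, -5.3727, 2.9694)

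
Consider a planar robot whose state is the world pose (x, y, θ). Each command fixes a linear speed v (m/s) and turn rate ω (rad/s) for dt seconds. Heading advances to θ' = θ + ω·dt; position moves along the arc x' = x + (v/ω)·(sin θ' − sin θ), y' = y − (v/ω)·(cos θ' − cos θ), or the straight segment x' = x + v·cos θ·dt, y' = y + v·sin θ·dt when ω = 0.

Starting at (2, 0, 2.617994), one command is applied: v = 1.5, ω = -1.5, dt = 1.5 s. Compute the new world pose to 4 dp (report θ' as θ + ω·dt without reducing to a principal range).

(2.1403, 1.7991, 0.3680)

θ' = 2.6180 + -1.5·1.5 = 0.3680
R = v/ω = 1.5/-1.5 = -1.0000
x' = 2 + -1.0000·(sin 0.3680 − sin 2.6180) = 2.1403
y' = 0 − -1.0000·(cos 0.3680 − cos 2.6180) = 1.7991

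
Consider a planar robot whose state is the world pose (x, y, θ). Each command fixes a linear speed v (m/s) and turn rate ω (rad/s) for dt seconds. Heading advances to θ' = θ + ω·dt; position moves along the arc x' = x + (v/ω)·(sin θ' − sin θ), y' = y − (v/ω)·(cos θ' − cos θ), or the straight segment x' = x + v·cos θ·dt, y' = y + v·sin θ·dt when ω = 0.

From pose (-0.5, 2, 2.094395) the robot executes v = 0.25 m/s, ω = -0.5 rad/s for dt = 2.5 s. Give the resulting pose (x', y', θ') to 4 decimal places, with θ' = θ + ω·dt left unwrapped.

(-0.4408, 2.5821, 0.8444)

θ' = 2.0944 + -0.5·2.5 = 0.8444
R = v/ω = 0.25/-0.5 = -0.5000
x' = -0.5 + -0.5000·(sin 0.8444 − sin 2.0944) = -0.4408
y' = 2 − -0.5000·(cos 0.8444 − cos 2.0944) = 2.5821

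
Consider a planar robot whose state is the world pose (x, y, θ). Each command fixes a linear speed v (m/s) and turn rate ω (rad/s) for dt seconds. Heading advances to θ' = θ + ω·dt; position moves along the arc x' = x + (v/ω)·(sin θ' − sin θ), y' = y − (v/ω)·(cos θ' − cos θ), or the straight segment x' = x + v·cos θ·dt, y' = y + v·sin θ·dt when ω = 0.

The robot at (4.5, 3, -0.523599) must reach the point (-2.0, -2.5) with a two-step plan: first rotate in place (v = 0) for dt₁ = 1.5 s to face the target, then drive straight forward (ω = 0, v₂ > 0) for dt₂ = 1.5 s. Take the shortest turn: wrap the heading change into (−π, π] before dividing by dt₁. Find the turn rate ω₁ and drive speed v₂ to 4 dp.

ω₁ = -1.2772, v₂ = 5.6765

heading to target = atan2(-2.5−3, -2−4.5) = -2.4393
Δθ = wrap(-2.4393 − -0.5236) = -1.9157; ω₁ = Δθ/dt₁ = -1.2772
distance = √((-2−4.5)² + (-2.5−3)²) = 8.5147; v₂ = distance/dt₂ = 5.6765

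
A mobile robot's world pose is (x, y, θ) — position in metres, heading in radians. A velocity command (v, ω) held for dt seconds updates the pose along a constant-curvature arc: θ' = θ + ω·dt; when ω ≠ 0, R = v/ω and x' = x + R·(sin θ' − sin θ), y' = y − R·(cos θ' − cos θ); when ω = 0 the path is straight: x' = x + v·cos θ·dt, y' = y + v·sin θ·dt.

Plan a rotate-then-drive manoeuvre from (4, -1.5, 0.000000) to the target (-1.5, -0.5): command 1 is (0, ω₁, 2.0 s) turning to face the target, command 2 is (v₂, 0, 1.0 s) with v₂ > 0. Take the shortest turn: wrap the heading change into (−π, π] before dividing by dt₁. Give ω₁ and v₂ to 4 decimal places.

ω₁ = 1.4809, v₂ = 5.5902

heading to target = atan2(-0.5−-1.5, -1.5−4) = 2.9617
Δθ = wrap(2.9617 − 0.0000) = 2.9617; ω₁ = Δθ/dt₁ = 1.4809
distance = √((-1.5−4)² + (-0.5−-1.5)²) = 5.5902; v₂ = distance/dt₂ = 5.5902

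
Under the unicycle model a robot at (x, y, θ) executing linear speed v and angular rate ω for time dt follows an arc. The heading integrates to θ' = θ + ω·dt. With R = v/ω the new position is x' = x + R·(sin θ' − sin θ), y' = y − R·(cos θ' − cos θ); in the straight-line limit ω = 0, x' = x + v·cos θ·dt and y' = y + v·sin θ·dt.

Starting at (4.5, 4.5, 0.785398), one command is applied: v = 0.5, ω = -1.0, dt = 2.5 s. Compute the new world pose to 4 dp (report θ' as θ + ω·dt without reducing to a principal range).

(5.3484, 4.0748, -1.7146)

θ' = 0.7854 + -1.0·2.5 = -1.7146
R = v/ω = 0.5/-1.0 = -0.5000
x' = 4.5 + -0.5000·(sin -1.7146 − sin 0.7854) = 5.3484
y' = 4.5 − -0.5000·(cos -1.7146 − cos 0.7854) = 4.0748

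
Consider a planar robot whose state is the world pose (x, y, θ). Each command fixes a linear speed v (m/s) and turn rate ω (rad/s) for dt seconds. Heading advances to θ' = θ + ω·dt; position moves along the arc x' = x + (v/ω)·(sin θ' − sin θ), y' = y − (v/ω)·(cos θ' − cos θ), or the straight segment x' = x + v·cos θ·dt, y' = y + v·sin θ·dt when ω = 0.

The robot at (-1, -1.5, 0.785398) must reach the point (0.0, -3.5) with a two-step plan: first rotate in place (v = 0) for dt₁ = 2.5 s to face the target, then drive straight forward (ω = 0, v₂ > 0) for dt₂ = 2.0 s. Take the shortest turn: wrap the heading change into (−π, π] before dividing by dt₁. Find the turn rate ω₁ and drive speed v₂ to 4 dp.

heading to target = atan2(-3.5−-1.5, 0−-1) = -1.1071
Δθ = wrap(-1.1071 − 0.7854) = -1.8925; ω₁ = Δθ/dt₁ = -0.7570
distance = √((0−-1)² + (-3.5−-1.5)²) = 2.2361; v₂ = distance/dt₂ = 1.1180

ω₁ = -0.7570, v₂ = 1.1180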